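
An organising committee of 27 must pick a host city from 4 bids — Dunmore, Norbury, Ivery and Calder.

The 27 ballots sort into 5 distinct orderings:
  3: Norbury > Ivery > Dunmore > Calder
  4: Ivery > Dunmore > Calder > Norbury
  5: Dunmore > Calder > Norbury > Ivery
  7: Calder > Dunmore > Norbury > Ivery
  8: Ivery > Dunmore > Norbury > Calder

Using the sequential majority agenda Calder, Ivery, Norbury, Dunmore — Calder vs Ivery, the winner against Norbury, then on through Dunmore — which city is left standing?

Round 1: Calder vs Ivery — 12–15, Ivery advances.
Round 2: Ivery vs Norbury — 12–15, Norbury advances.
Round 3: Norbury vs Dunmore — 3–24, Dunmore advances.
Dunmore survives the agenda.

Dunmore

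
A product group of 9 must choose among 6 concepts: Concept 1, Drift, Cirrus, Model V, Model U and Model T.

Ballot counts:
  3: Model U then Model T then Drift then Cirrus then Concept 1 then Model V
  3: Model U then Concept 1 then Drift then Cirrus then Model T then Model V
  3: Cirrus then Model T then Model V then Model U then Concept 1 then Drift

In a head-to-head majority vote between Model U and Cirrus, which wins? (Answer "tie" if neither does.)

Ballots ranking Model U above Cirrus: 3 + 3 = 6.
Ballots ranking Cirrus above Model U: 9 − 6 = 3.
Model U wins the head-to-head 6–3.

Model U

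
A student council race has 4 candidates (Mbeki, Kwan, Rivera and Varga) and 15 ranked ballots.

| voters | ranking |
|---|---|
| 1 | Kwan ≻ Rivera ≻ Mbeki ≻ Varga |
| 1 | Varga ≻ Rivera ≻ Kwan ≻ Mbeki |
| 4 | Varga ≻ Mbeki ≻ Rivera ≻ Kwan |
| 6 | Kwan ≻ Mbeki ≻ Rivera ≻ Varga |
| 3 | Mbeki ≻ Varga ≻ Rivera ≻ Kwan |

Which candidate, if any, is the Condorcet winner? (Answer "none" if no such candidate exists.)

none

Check each pair by majority over 15 ballots:
Mbeki vs Kwan: Kwan wins 8–7.
Mbeki vs Rivera: Mbeki wins 13–2.
Mbeki vs Varga: Mbeki wins 10–5.
Kwan vs Rivera: Rivera wins 8–7.
Kwan vs Varga: Varga, 8–7.
Rivera vs Varga: Varga, 8–7.
No candidate is unbeaten: Mbeki loses to Kwan; Kwan loses to Rivera; Rivera loses to Mbeki; Varga loses to Mbeki. In particular Mbeki → Rivera → Kwan → Mbeki is a majority cycle — no Condorcet winner exists.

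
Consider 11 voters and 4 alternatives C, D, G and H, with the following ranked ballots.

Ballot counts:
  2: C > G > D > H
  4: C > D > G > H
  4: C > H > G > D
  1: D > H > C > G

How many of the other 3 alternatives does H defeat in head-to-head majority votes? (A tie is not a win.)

H against each rival (11 voters):
H vs C: C wins 10–1.
H vs D: H preferred on 4 ballots; D wins 7–4.
H–G: G 6–5.
H beats no one; loses to C, D, G — 0 pairwise wins.

0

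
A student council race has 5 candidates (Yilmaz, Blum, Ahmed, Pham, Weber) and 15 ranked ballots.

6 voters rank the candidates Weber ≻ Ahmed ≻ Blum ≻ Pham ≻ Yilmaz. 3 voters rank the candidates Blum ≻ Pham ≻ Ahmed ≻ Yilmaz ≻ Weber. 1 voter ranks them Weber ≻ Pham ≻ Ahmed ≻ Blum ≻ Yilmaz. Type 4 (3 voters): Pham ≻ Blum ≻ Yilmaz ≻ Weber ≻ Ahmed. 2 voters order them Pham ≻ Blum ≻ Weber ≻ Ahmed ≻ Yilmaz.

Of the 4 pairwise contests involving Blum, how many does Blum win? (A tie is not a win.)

Blum against each rival (15 voters):
Blum vs Yilmaz: Blum, 15–0.
Blum vs Ahmed: Blum preferred on 3+3+2 = 8 ballots; Blum wins 8–7.
Blum vs Pham: 6+3 = 9 for Blum, 6 for Pham — Blum by 9–6.
Blum vs Weber: Blum wins 8–7.
Blum beats Yilmaz, Ahmed, Pham, Weber — 4 pairwise wins.

4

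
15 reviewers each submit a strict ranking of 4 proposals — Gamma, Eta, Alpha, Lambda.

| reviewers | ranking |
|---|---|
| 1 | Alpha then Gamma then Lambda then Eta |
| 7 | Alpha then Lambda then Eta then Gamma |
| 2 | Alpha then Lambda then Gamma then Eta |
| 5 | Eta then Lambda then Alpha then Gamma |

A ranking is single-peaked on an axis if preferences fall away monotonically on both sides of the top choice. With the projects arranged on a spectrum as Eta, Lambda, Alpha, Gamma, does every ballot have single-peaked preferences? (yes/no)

Axis positions: Eta=1, Lambda=2, Alpha=3, Gamma=4.
Type 1 (peak Alpha at position 3): ranking walks positions 3-4-2-1, expanding outward from the peak — single-peaked.
Type 2 (peak Alpha at position 3): ranking walks positions 3-2-1-4, expanding outward from the peak — single-peaked.
Type 3 (peak Alpha at position 3): ranking walks positions 3-2-4-1, expanding outward from the peak — single-peaked.
Type 4 (peak Eta at position 1): ranking walks positions 1-2-3-4, expanding outward from the peak — single-peaked.
Every ranking is single-peaked on this axis.

yes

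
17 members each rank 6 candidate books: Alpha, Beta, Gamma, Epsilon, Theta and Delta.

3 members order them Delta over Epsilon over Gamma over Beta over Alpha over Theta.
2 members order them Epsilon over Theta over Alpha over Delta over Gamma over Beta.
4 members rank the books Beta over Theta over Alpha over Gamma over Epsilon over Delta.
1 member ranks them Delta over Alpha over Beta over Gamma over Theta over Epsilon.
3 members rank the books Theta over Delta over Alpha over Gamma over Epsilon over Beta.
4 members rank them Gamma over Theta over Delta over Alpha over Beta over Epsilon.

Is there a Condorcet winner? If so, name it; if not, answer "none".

Theta

Check each pair by majority over 17 ballots:
Alpha vs Beta: Alpha is ranked higher on 2+1+3+4 = 10 ballots, Beta on 7. Alpha wins 10–7.
Alpha vs Gamma: Alpha, 10–7.
Alpha vs Epsilon: 12 to 5, Alpha.
Alpha vs Theta: Alpha is ranked higher on 3+1 = 4 ballots, Theta on 13. Theta wins 13–4.
Alpha vs Delta: 6 to 11, Delta.
Beta vs Gamma: Beta preferred on 4+1 = 5 ballots; Gamma wins 12–5.
Beta vs Epsilon: 9 to 8, Beta.
Beta vs Theta: Beta is ranked higher on 3+4+1 = 8 ballots, Theta on 9. Theta wins 9–8.
Beta vs Delta: Delta wins 13–4.
Gamma vs Epsilon: Gamma wins 12–5.
Gamma vs Theta: Theta wins 9–8.
Gamma vs Delta: 4+4 = 8 for Gamma, 9 for Delta — Delta by 9–8.
Epsilon vs Theta: 3+2 = 5 for Epsilon, 12 for Theta — Theta by 12–5.
Epsilon vs Delta: Epsilon preferred on 2+4 = 6 ballots; Delta wins 11–6.
Theta vs Delta: Theta is ranked higher on 2+4+3+4 = 13 ballots, Delta on 4. Theta wins 13–4.
Theta defeats every rival head-to-head and is the Condorcet winner.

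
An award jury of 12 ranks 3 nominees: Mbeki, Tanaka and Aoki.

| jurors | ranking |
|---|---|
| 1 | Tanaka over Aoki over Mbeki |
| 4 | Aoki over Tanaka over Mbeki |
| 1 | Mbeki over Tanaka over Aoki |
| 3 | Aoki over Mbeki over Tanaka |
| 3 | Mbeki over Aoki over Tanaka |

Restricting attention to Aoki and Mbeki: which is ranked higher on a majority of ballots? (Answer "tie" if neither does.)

Aoki

Ballots ranking Aoki above Mbeki: 1 + 4 + 3 = 8.
Ballots ranking Mbeki above Aoki: 12 − 8 = 4.
Aoki wins the head-to-head 8–4.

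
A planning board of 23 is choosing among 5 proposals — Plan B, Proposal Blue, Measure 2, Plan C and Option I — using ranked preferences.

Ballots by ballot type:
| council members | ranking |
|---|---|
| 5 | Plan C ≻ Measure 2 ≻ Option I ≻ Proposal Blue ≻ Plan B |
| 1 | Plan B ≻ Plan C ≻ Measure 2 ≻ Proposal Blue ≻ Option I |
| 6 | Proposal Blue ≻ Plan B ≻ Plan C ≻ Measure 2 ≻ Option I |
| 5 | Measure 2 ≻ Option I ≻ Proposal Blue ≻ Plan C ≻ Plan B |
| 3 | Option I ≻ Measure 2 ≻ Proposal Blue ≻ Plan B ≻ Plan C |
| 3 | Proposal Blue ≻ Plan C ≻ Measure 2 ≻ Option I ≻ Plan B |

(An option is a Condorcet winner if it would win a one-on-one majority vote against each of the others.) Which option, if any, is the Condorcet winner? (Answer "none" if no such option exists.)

Pairwise majorities:
Plan B vs Proposal Blue: Proposal Blue, 22–1.
Plan B vs Measure 2: Measure 2, 16–7.
Plan B vs Plan C: Plan C, 13–10.
Plan B–Option I: Option I 16–7.
Proposal Blue vs Measure 2: Measure 2 wins 14–9.
Proposal Blue vs Plan C: Proposal Blue wins 17–6.
Proposal Blue–Option I: Option I 13–10.
Measure 2 vs Plan C: Plan C, 15–8.
Measure 2–Option I: Measure 2 20–3.
Plan C vs Option I: Plan C, 15–8.
No option is unbeaten: Plan B loses to Proposal Blue; Proposal Blue loses to Measure 2; Measure 2 loses to Plan C; Plan C loses to Proposal Blue; Option I loses to Measure 2. In particular Proposal Blue beats Plan C beats Measure 2 beats Proposal Blue is a majority cycle — no Condorcet winner exists.

none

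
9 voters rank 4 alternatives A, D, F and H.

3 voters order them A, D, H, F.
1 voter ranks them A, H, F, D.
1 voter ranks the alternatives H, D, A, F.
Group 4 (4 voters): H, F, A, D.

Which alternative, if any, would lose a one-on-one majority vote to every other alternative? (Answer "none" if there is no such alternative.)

D

Pairwise majorities:
A vs D: A preferred on 3+1+4 = 8 ballots; A wins 8–1.
A vs F: A is ranked higher on 3+1+1 = 5 ballots, F on 4. A wins 5–4.
A vs H: A is ranked higher on 3+1 = 4 ballots, H on 5. H wins 5–4.
D vs F: 4 to 5, F.
D vs H: 3 to 6, H.
F–H: H 9–0.
Only D has no wins; D is the Condorcet loser.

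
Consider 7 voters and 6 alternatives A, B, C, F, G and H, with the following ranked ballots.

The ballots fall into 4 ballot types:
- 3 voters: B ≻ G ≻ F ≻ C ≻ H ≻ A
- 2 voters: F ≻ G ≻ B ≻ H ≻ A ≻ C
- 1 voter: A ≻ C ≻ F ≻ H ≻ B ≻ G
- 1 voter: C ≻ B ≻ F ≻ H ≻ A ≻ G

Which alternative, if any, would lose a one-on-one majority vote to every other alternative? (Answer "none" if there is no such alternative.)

A

Pairwise majorities:
A–B: B 6–1.
A vs C: 3 to 4, C.
A vs F: F wins 6–1.
A–G: G 5–2.
A vs H: 1 to 6, H.
B vs C: B is ranked higher on 3+2 = 5 ballots, C on 2. B wins 5–2.
B–F: B 4–3.
B vs G: 3+1+1 = 5 for B, 2 for G — B by 5–2.
B vs H: 3+2+1 = 6 for B, 1 for H — B by 6–1.
C–F: F 5–2.
C vs G: G, 5–2.
C vs H: 3+1+1 = 5 for C, 2 for H — C by 5–2.
F vs G: 2+1+1 = 4 for F, 3 for G — F by 4–3.
F vs H: F is ranked higher on 3+2+1+1 = 7 ballots, H on 0. F wins 7–0.
G vs H: G preferred on 3+2 = 5 ballots; G wins 5–2.
Only A has no wins; A is the Condorcet loser.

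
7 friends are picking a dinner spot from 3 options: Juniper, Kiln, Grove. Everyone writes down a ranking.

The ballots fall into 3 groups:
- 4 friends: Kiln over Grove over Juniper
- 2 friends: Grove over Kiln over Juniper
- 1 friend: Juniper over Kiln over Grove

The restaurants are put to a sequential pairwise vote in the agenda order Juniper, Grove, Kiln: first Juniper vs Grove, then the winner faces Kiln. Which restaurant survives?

Round 1: Juniper vs Grove — 1–6, Grove advances.
Round 2: Grove vs Kiln — 2–5, Kiln advances.
Kiln survives the agenda.

Kiln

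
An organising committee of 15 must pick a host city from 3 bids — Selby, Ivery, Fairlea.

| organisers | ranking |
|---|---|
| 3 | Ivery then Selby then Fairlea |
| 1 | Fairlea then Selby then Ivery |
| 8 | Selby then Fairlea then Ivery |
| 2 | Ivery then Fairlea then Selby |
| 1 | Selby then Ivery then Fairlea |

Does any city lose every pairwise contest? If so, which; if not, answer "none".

Head-to-head results (15 organisers):
Selby–Ivery: Selby 10–5.
Selby vs Fairlea: Selby wins 12–3.
Ivery vs Fairlea: Fairlea, 9–6.
Ivery is beaten in every head-to-head and is the Condorcet loser.

Ivery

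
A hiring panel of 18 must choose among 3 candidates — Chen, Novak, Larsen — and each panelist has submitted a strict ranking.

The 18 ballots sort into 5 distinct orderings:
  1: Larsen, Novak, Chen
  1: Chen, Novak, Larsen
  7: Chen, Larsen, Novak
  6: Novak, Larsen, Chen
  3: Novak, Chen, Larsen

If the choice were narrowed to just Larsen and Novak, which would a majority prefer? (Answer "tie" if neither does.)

Novak

Ballots ranking Larsen above Novak: 1 + 7 = 8.
Ballots ranking Novak above Larsen: 18 − 8 = 10.
Novak wins the head-to-head 10–8.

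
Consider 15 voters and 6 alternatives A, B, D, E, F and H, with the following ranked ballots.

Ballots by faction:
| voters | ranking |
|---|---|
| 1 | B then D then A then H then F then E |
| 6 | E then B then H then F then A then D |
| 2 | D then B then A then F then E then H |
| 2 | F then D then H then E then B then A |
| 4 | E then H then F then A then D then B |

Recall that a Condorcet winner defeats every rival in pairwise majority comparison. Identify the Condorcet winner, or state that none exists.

Head-to-head results (15 voters):
A vs B: 4 to 11, B.
A vs D: 10 to 5, A.
A vs E: 1+2 = 3 for A, 12 for E — E by 12–3.
A vs F: A preferred on 1+2 = 3 ballots; F wins 12–3.
A vs H: A is ranked higher on 1+2 = 3 ballots, H on 12. H wins 12–3.
B vs D: B is ranked higher on 1+6 = 7 ballots, D on 8. D wins 8–7.
B vs E: 3 to 12, E.
B vs F: B is ranked higher on 1+6+2 = 9 ballots, F on 6. B wins 9–6.
B vs H: 9 to 6, B.
D vs E: D is ranked higher on 1+2+2 = 5 ballots, E on 10. E wins 10–5.
D vs F: 1+2 = 3 for D, 12 for F — F by 12–3.
D vs H: D is ranked higher on 1+2+2 = 5 ballots, H on 10. H wins 10–5.
E vs F: 6+4 = 10 for E, 5 for F — E by 10–5.
E vs H: E preferred on 6+2+4 = 12 ballots; E wins 12–3.
F vs H: F is ranked higher on 2+2 = 4 ballots, H on 11. H wins 11–4.
E defeats every rival head-to-head and is the Condorcet winner.

E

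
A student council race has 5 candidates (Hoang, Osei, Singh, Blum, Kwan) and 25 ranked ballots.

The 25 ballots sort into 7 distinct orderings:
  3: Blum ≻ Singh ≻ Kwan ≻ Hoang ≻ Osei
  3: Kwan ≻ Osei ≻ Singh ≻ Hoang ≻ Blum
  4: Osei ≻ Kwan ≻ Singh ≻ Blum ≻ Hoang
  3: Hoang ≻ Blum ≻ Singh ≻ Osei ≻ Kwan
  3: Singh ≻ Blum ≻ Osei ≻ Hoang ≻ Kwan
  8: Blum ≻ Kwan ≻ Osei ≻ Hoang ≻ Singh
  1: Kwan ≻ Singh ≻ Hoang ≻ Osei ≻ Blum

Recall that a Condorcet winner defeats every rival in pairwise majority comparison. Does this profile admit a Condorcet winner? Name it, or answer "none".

Blum

Check each pair by majority over 25 ballots:
Hoang vs Osei: Hoang is ranked higher on 3+3+1 = 7 ballots, Osei on 18. Osei wins 18–7.
Hoang vs Singh: Singh, 14–11.
Hoang vs Blum: Blum wins 18–7.
Hoang–Kwan: Kwan 19–6.
Osei–Singh: Osei 15–10.
Osei–Blum: Blum 17–8.
Osei vs Kwan: 10 to 15, Kwan.
Singh–Blum: Blum 14–11.
Singh vs Kwan: Singh is ranked higher on 3+3+3 = 9 ballots, Kwan on 16. Kwan wins 16–9.
Blum vs Kwan: Blum preferred on 3+3+3+8 = 17 ballots; Blum wins 17–8.
Only Blum has no losses; Blum is the Condorcet winner.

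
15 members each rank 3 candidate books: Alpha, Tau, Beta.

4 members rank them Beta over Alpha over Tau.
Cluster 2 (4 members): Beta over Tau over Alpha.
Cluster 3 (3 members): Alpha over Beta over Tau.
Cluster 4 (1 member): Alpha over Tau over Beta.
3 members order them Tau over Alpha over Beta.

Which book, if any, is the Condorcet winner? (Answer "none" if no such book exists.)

Beta

Pairwise majorities:
Alpha vs Tau: Alpha is ranked higher on 4+3+1 = 8 ballots, Tau on 7. Alpha wins 8–7.
Alpha vs Beta: Alpha preferred on 3+1+3 = 7 ballots; Beta wins 8–7.
Tau vs Beta: 1+3 = 4 for Tau, 11 for Beta — Beta by 11–4.
Beta defeats every rival head-to-head and is the Condorcet winner.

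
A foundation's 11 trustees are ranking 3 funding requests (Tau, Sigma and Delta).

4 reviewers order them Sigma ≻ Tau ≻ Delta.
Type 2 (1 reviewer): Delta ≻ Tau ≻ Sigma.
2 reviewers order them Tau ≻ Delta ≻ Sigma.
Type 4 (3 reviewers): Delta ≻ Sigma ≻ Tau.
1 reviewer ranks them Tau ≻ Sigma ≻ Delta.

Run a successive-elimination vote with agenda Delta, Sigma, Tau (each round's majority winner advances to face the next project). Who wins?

Round 1: Delta vs Sigma — 6–5, Delta advances.
Round 2: Delta vs Tau — 4–7, Tau advances.
Tau survives the agenda.

Tau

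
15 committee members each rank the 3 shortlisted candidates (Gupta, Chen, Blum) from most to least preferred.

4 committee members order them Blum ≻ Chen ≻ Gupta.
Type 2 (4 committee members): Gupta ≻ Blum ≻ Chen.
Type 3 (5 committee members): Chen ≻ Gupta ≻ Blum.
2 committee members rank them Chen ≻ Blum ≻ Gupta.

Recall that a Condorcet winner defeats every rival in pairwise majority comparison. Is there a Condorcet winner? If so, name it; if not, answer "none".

none

Check each pair by majority over 15 ballots:
Gupta vs Chen: Chen, 11–4.
Gupta vs Blum: 9 to 6, Gupta.
Chen–Blum: Blum 8–7.
Every candidate loses at least once (Gupta loses to Chen; Chen loses to Blum; Blum loses to Gupta). The majority relation contains the cycle Gupta → Blum → Chen → Gupta, so there is no Condorcet winner.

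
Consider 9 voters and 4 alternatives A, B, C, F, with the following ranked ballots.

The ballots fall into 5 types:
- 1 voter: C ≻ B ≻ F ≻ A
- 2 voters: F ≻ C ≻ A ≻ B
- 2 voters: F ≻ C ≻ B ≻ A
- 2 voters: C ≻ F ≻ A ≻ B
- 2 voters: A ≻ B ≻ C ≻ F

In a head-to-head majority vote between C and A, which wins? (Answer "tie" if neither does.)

C

Ballots ranking C above A: 1 + 2 + 2 + 2 = 7.
Ballots ranking A above C: 9 − 7 = 2.
C wins the head-to-head 7–2.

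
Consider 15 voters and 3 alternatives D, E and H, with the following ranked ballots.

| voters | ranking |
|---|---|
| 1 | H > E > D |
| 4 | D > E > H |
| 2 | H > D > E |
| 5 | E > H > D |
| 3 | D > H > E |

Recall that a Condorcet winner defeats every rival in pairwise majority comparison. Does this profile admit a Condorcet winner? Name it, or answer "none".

none

Pairwise majorities:
D vs E: D, 9–6.
D vs H: H, 8–7.
E vs H: E, 9–6.
No alternative is unbeaten: D loses to H; E loses to D; H loses to E. In particular D beats E beats H beats D is a majority cycle — no Condorcet winner exists.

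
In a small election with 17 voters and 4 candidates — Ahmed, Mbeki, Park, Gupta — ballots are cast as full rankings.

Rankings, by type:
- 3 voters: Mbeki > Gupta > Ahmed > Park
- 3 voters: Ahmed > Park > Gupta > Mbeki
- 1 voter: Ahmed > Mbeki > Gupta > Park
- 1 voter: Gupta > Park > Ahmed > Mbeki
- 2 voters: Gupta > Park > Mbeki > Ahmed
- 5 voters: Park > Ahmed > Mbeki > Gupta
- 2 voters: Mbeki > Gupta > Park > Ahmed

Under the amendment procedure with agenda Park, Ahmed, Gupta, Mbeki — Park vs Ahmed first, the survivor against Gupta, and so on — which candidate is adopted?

Mbeki

Round 1: Park vs Ahmed — 10–7, Park advances.
Round 2: Park vs Gupta — 8–9, Gupta advances.
Round 3: Gupta vs Mbeki — 6–11, Mbeki advances.
Mbeki survives the agenda.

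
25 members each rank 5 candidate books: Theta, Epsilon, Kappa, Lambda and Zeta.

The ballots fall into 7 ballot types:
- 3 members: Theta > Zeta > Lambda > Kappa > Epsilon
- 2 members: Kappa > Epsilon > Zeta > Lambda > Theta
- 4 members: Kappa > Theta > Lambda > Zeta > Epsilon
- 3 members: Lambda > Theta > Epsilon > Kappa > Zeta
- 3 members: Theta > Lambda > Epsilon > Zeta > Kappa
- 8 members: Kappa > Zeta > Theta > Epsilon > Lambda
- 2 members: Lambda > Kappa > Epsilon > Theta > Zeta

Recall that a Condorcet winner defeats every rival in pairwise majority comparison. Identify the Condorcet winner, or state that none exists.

Check each pair by majority over 25 ballots:
Theta vs Epsilon: Theta is ranked higher on 3+4+3+3+8 = 21 ballots, Epsilon on 4. Theta wins 21–4.
Theta–Kappa: Kappa 16–9.
Theta vs Lambda: 18 to 7, Theta.
Theta vs Zeta: Theta preferred on 3+4+3+3+2 = 15 ballots; Theta wins 15–10.
Epsilon vs Kappa: Epsilon preferred on 3+3 = 6 ballots; Kappa wins 19–6.
Epsilon vs Lambda: Epsilon preferred on 2+8 = 10 ballots; Lambda wins 15–10.
Epsilon vs Zeta: 10 to 15, Zeta.
Kappa vs Lambda: Kappa preferred on 2+4+8 = 14 ballots; Kappa wins 14–11.
Kappa vs Zeta: 19 to 6, Kappa.
Lambda vs Zeta: 4+3+3+2 = 12 for Lambda, 13 for Zeta — Zeta by 13–12.
Only Kappa has no losses; Kappa is the Condorcet winner.

Kappa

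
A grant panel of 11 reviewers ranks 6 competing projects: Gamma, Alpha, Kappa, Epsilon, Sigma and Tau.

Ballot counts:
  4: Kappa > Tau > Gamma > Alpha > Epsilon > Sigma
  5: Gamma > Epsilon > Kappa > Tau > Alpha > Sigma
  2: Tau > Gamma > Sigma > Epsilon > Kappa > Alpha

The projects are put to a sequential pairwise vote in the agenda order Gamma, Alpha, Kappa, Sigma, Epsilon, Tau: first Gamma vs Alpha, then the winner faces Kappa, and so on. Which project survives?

Tau

Round 1: Gamma vs Alpha — 11–0, Gamma advances.
Round 2: Gamma vs Kappa — 7–4, Gamma advances.
Round 3: Gamma vs Sigma — 11–0, Gamma advances.
Round 4: Gamma vs Epsilon — 11–0, Gamma advances.
Round 5: Gamma vs Tau — 5–6, Tau advances.
Tau survives the agenda.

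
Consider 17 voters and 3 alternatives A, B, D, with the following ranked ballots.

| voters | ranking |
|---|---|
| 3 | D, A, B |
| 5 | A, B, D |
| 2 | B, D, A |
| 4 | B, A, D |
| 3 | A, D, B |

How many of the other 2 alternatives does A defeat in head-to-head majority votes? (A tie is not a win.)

2

A against each rival (17 voters):
A vs B: A is ranked higher on 3+5+3 = 11 ballots, B on 6. A wins 11–6.
A–D: A 12–5.
A beats B, D — 2 pairwise wins.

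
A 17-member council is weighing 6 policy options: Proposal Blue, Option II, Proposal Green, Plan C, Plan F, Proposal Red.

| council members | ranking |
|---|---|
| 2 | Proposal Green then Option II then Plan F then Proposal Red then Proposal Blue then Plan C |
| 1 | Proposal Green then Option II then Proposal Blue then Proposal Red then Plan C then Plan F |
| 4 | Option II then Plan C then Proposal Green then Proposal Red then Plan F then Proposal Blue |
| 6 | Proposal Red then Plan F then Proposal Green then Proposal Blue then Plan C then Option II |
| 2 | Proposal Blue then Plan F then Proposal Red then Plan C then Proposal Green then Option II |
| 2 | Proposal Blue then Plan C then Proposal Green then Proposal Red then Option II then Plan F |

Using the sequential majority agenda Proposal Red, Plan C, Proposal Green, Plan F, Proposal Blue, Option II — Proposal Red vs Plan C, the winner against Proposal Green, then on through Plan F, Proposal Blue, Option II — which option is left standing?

Round 1: Proposal Red vs Plan C — 11–6, Proposal Red advances.
Round 2: Proposal Red vs Proposal Green — 8–9, Proposal Green advances.
Round 3: Proposal Green vs Plan F — 9–8, Proposal Green advances.
Round 4: Proposal Green vs Proposal Blue — 13–4, Proposal Green advances.
Round 5: Proposal Green vs Option II — 13–4, Proposal Green advances.
The agenda winner is Proposal Green.

Proposal Green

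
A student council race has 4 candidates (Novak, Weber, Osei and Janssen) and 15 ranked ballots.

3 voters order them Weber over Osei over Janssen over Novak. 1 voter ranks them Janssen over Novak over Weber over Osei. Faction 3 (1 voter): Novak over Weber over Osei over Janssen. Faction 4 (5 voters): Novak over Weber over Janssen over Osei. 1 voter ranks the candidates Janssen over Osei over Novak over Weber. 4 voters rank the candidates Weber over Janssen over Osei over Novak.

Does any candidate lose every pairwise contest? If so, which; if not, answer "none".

none

Head-to-head results (15 voters):
Novak vs Weber: Novak wins 8–7.
Novak vs Osei: Novak preferred on 1+1+5 = 7 ballots; Osei wins 8–7.
Novak vs Janssen: Janssen, 9–6.
Weber vs Osei: 14 to 1, Weber.
Weber–Janssen: Weber 13–2.
Osei vs Janssen: Osei preferred on 3+1 = 4 ballots; Janssen wins 11–4.
Every candidate wins at least one matchup (Novak beats Weber; Weber beats Osei; Osei beats Novak; Janssen beats Novak), so there is no Condorcet loser.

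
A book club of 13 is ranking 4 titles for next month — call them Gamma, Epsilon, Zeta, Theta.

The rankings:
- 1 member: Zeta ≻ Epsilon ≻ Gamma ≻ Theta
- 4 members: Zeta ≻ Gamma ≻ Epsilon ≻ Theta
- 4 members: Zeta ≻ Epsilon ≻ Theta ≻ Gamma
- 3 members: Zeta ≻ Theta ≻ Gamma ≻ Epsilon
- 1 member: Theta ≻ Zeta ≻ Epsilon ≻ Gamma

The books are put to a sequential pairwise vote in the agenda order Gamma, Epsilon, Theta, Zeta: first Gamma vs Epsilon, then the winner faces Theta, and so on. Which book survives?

Zeta

Round 1: Gamma vs Epsilon — 7–6, Gamma advances.
Round 2: Gamma vs Theta — 5–8, Theta advances.
Round 3: Theta vs Zeta — 1–12, Zeta advances.
Zeta survives the agenda.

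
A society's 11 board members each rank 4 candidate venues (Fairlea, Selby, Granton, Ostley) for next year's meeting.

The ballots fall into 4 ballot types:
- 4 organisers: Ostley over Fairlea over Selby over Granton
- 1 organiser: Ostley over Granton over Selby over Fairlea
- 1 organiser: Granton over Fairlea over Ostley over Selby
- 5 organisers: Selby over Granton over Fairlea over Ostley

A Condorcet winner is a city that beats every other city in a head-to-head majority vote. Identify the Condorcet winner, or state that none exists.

Pairwise majorities:
Fairlea vs Selby: 5 to 6, Selby.
Fairlea vs Granton: Fairlea preferred on 4 ballots; Granton wins 7–4.
Fairlea vs Ostley: Fairlea is ranked higher on 1+5 = 6 ballots, Ostley on 5. Fairlea wins 6–5.
Selby vs Granton: Selby is ranked higher on 4+5 = 9 ballots, Granton on 2. Selby wins 9–2.
Selby vs Ostley: 5 for Selby, 6 for Ostley — Ostley by 6–5.
Granton vs Ostley: 6 to 5, Granton.
Each city drops at least one matchup (Fairlea loses to Selby; Selby loses to Ostley; Granton loses to Selby; Ostley loses to Fairlea); the cycle Fairlea > Ostley > Selby > Fairlea rules out a Condorcet winner.

none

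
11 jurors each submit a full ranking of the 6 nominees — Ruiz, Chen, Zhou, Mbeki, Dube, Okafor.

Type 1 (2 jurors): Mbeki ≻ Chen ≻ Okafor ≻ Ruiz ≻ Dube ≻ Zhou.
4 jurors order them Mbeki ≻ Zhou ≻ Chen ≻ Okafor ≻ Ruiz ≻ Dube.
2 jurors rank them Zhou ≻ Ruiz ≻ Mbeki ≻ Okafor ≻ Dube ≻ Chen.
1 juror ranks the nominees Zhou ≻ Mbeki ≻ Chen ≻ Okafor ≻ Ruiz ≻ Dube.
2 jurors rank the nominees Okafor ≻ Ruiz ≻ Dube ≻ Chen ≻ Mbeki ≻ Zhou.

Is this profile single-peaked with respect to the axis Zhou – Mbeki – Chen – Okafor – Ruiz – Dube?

no

Axis positions: Zhou=1, Mbeki=2, Chen=3, Okafor=4, Ruiz=5, Dube=6.
Type 1 (peak Mbeki at position 2): ranking walks positions 2-3-4-5-6-1, expanding outward from the peak — single-peaked.
Type 2 (peak Mbeki at position 2): ranking walks positions 2-1-3-4-5-6, expanding outward from the peak — single-peaked.
Type 3: ranking walks positions 1-5-2-4-6-3; Ruiz is ranked above Mbeki even though Mbeki lies between Ruiz and the peak Zhou on the axis — preferences dip and rise again. Not single-peaked.
Type 4 (peak Zhou at position 1): ranking walks positions 1-2-3-4-5-6, expanding outward from the peak — single-peaked.
Type 5 (peak Okafor at position 4): ranking walks positions 4-5-6-3-2-1, expanding outward from the peak — single-peaked.
Type 3 violates single-peakedness, so the profile is not single-peaked on this axis.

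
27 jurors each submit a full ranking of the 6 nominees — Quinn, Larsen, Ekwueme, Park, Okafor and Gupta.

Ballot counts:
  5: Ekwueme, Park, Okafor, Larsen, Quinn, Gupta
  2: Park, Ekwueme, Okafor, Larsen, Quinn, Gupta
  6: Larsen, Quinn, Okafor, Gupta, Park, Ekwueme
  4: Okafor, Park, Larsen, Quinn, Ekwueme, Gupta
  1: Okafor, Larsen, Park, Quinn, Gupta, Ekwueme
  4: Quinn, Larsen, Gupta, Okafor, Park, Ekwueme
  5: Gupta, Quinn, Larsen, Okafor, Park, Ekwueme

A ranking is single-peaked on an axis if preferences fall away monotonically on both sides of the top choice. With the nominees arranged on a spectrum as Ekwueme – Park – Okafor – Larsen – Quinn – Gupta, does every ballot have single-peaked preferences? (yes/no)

yes

Axis positions: Ekwueme=1, Park=2, Okafor=3, Larsen=4, Quinn=5, Gupta=6.
Ballot type 1 (peak Ekwueme at position 1): ranking walks positions 1-2-3-4-5-6, expanding outward from the peak — single-peaked.
Ballot type 2 (peak Park at position 2): ranking walks positions 2-1-3-4-5-6, expanding outward from the peak — single-peaked.
Ballot type 3 (peak Larsen at position 4): ranking walks positions 4-5-3-6-2-1, expanding outward from the peak — single-peaked.
Ballot type 4 (peak Okafor at position 3): ranking walks positions 3-2-4-5-1-6, expanding outward from the peak — single-peaked.
Ballot type 5 (peak Okafor at position 3): ranking walks positions 3-4-2-5-6-1, expanding outward from the peak — single-peaked.
Ballot type 6 (peak Quinn at position 5): ranking walks positions 5-4-6-3-2-1, expanding outward from the peak — single-peaked.
Ballot type 7 (peak Gupta at position 6): ranking walks positions 6-5-4-3-2-1, expanding outward from the peak — single-peaked.
Every ranking is single-peaked on this axis.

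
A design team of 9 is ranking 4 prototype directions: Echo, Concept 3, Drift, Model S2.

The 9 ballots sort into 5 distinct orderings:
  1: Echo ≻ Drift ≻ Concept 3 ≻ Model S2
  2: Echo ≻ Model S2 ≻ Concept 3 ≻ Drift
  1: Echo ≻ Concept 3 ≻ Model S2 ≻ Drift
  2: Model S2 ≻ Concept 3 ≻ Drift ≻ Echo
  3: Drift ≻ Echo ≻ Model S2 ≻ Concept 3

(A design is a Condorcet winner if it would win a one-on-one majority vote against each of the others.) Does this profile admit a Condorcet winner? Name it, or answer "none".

Check each pair by majority over 9 ballots:
Echo–Concept 3: Echo 7–2.
Echo–Drift: Drift 5–4.
Echo vs Model S2: Echo wins 7–2.
Concept 3 vs Drift: Concept 3 wins 5–4.
Concept 3 vs Model S2: Model S2, 7–2.
Drift vs Model S2: Model S2, 5–4.
Each design drops at least one matchup (Echo loses to Drift; Concept 3 loses to Echo; Drift loses to Concept 3; Model S2 loses to Echo); the cycle Echo > Concept 3 > Drift > Echo rules out a Condorcet winner.

none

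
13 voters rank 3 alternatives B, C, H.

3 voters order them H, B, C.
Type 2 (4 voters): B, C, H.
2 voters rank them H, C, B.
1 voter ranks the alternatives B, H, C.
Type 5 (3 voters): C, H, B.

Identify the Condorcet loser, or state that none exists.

none

Head-to-head results (13 voters):
B–C: B 8–5.
B vs H: B preferred on 4+1 = 5 ballots; H wins 8–5.
C vs H: C wins 7–6.
No alternative is winless: B beats C; C beats H; H beats B. There is no Condorcet loser.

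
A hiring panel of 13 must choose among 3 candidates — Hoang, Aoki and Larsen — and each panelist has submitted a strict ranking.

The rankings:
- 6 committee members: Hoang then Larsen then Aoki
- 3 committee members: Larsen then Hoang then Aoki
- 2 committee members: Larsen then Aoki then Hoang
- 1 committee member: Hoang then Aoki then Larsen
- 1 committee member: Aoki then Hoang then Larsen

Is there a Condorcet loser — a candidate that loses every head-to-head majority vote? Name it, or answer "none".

Head-to-head results (13 committee members):
Hoang vs Aoki: 10 to 3, Hoang.
Hoang vs Larsen: Hoang preferred on 6+1+1 = 8 ballots; Hoang wins 8–5.
Aoki vs Larsen: Larsen, 11–2.
Aoki loses to every other candidate — it is the Condorcet loser.

Aoki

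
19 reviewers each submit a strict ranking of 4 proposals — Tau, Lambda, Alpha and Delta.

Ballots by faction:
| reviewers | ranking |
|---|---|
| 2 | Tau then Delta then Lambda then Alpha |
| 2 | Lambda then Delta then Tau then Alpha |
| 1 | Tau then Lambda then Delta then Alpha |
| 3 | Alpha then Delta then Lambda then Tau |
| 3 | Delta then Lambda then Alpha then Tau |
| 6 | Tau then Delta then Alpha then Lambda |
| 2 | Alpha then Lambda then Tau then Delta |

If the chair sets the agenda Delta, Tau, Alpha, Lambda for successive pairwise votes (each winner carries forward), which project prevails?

Round 1: Delta vs Tau — 8–11, Tau advances.
Round 2: Tau vs Alpha — 11–8, Tau advances.
Round 3: Tau vs Lambda — 9–10, Lambda advances.
The agenda winner is Lambda.

Lambda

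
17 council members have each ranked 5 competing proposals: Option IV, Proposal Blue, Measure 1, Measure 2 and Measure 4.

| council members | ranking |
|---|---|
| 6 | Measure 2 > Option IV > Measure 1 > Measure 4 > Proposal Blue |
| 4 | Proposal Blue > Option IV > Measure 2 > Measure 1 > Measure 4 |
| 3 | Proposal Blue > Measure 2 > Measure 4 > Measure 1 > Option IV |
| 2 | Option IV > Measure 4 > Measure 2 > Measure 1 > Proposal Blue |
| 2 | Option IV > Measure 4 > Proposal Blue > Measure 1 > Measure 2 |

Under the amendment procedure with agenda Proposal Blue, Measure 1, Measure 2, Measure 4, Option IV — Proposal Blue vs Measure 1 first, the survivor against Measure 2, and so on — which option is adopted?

Option IV

Round 1: Proposal Blue vs Measure 1 — 9–8, Proposal Blue advances.
Round 2: Proposal Blue vs Measure 2 — 9–8, Proposal Blue advances.
Round 3: Proposal Blue vs Measure 4 — 7–10, Measure 4 advances.
Round 4: Measure 4 vs Option IV — 3–14, Option IV advances.
Option IV survives the agenda.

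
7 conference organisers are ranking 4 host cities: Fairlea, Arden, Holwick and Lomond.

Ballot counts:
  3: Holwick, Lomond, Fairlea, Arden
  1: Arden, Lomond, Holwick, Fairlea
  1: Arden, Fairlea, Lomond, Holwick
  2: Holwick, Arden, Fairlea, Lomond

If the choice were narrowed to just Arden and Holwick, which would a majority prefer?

Holwick

Ballots ranking Arden above Holwick: 1 + 1 = 2.
Ballots ranking Holwick above Arden: 7 − 2 = 5.
Holwick wins the head-to-head 5–2.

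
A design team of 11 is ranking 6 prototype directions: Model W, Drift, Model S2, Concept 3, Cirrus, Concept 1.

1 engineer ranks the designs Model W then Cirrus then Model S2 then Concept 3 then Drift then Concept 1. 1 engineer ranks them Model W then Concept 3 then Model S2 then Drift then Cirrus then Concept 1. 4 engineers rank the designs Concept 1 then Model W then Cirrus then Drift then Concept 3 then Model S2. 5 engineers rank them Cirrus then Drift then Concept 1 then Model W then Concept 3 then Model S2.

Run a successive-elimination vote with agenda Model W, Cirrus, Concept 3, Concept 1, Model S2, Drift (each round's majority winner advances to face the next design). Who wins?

Round 1: Model W vs Cirrus — 6–5, Model W advances.
Round 2: Model W vs Concept 3 — 11–0, Model W advances.
Round 3: Model W vs Concept 1 — 2–9, Concept 1 advances.
Round 4: Concept 1 vs Model S2 — 9–2, Concept 1 advances.
Round 5: Concept 1 vs Drift — 4–7, Drift advances.
Drift survives the agenda.

Drift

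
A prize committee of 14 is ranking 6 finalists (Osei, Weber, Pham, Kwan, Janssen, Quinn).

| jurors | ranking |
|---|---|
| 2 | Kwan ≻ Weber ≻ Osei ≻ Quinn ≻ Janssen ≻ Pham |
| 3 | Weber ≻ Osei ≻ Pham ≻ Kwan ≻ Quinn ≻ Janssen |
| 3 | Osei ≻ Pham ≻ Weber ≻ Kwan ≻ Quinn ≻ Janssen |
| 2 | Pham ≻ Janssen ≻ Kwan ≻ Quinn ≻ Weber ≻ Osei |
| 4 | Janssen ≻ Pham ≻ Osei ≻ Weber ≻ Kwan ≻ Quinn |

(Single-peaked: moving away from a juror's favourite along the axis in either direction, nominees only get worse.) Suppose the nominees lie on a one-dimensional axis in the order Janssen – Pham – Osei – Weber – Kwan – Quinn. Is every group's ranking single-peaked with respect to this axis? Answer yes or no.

no

Axis positions: Janssen=1, Pham=2, Osei=3, Weber=4, Kwan=5, Quinn=6.
Group 1: ranking walks positions 5-4-3-6-1-2; Janssen is ranked above Pham even though Pham lies between Janssen and the peak Kwan on the axis — preferences dip and rise again. Not single-peaked.
Group 2 (peak Weber at position 4): ranking walks positions 4-3-2-5-6-1, expanding outward from the peak — single-peaked.
Group 3 (peak Osei at position 3): ranking walks positions 3-2-4-5-6-1, expanding outward from the peak — single-peaked.
Group 4: ranking walks positions 2-1-5-6-4-3; Kwan is ranked above Osei even though Osei lies between Kwan and the peak Pham on the axis — preferences dip and rise again. Not single-peaked.
Group 5 (peak Janssen at position 1): ranking walks positions 1-2-3-4-5-6, expanding outward from the peak — single-peaked.
Group 1 violates single-peakedness, so the profile is not single-peaked on this axis.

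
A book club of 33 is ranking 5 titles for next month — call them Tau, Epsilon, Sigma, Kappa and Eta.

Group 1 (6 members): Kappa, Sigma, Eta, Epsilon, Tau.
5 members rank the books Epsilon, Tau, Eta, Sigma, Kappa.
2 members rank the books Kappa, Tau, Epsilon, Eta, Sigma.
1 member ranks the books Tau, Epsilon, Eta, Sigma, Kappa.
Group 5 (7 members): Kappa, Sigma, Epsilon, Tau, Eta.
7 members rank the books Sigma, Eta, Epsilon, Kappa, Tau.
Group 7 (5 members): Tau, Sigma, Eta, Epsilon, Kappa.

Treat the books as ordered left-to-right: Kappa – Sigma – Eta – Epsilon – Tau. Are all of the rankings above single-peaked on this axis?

Axis positions: Kappa=1, Sigma=2, Eta=3, Epsilon=4, Tau=5.
Group 1 (peak Kappa at position 1): ranking walks positions 1-2-3-4-5, expanding outward from the peak — single-peaked.
Group 2 (peak Epsilon at position 4): ranking walks positions 4-5-3-2-1, expanding outward from the peak — single-peaked.
Group 3: ranking walks positions 1-5-4-3-2; Tau is ranked above Sigma even though Sigma lies between Tau and the peak Kappa on the axis — preferences dip and rise again. Not single-peaked.
Group 4 (peak Tau at position 5): ranking walks positions 5-4-3-2-1, expanding outward from the peak — single-peaked.
Group 5: ranking walks positions 1-2-4-5-3; Epsilon is ranked above Eta even though Eta lies between Epsilon and the peak Kappa on the axis — preferences dip and rise again. Not single-peaked.
Group 6 (peak Sigma at position 2): ranking walks positions 2-3-4-1-5, expanding outward from the peak — single-peaked.
Group 7: ranking walks positions 5-2-3-4-1; Sigma is ranked above Epsilon even though Epsilon lies between Sigma and the peak Tau on the axis — preferences dip and rise again. Not single-peaked.
Group 3 violates single-peakedness, so the profile is not single-peaked on this axis.

no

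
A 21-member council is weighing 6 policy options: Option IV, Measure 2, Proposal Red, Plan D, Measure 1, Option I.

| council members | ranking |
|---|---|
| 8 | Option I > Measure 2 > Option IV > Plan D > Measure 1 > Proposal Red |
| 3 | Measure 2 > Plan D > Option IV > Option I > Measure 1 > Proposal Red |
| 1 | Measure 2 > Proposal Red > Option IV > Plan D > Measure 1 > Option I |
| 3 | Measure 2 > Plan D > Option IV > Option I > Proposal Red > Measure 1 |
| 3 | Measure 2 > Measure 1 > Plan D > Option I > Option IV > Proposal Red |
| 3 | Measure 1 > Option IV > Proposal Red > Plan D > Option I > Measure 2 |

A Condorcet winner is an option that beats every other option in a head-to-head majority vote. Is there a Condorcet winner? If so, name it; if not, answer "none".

Check each pair by majority over 21 ballots:
Option IV vs Measure 2: Option IV preferred on 3 ballots; Measure 2 wins 18–3.
Option IV vs Proposal Red: 8+3+3+3+3 = 20 for Option IV, 1 for Proposal Red — Option IV by 20–1.
Option IV vs Plan D: Option IV is ranked higher on 8+1+3 = 12 ballots, Plan D on 9. Option IV wins 12–9.
Option IV vs Measure 1: Option IV preferred on 8+3+1+3 = 15 ballots; Option IV wins 15–6.
Option IV vs Option I: 3+1+3+3 = 10 for Option IV, 11 for Option I — Option I by 11–10.
Measure 2 vs Proposal Red: Measure 2 is ranked higher on 8+3+1+3+3 = 18 ballots, Proposal Red on 3. Measure 2 wins 18–3.
Measure 2 vs Plan D: 8+3+1+3+3 = 18 for Measure 2, 3 for Plan D — Measure 2 by 18–3.
Measure 2 vs Measure 1: Measure 2 is ranked higher on 8+3+1+3+3 = 18 ballots, Measure 1 on 3. Measure 2 wins 18–3.
Measure 2 vs Option I: 10 to 11, Option I.
Proposal Red vs Plan D: Proposal Red preferred on 1+3 = 4 ballots; Plan D wins 17–4.
Proposal Red vs Measure 1: Proposal Red preferred on 1+3 = 4 ballots; Measure 1 wins 17–4.
Proposal Red vs Option I: Proposal Red preferred on 1+3 = 4 ballots; Option I wins 17–4.
Plan D vs Measure 1: 15 to 6, Plan D.
Plan D vs Option I: 3+1+3+3+3 = 13 for Plan D, 8 for Option I — Plan D by 13–8.
Measure 1 vs Option I: Measure 1 preferred on 1+3+3 = 7 ballots; Option I wins 14–7.
No option is unbeaten: Option IV loses to Measure 2; Measure 2 loses to Option I; Proposal Red loses to Option IV; Plan D loses to Option IV; Measure 1 loses to Option IV; Option I loses to Plan D. In particular Option IV beats Plan D beats Option I beats Option IV is a majority cycle — no Condorcet winner exists.

none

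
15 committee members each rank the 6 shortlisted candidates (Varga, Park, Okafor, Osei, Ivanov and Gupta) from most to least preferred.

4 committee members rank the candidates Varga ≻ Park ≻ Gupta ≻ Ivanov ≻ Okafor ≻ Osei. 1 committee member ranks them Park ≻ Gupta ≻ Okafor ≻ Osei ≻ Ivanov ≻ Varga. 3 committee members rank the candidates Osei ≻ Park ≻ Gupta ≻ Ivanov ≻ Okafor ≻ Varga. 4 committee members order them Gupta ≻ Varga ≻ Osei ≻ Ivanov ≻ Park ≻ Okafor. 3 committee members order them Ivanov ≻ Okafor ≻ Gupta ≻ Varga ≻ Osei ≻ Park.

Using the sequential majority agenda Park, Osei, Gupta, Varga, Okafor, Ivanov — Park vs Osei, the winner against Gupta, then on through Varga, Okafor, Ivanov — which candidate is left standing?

Gupta

Round 1: Park vs Osei — 5–10, Osei advances.
Round 2: Osei vs Gupta — 3–12, Gupta advances.
Round 3: Gupta vs Varga — 11–4, Gupta advances.
Round 4: Gupta vs Okafor — 12–3, Gupta advances.
Round 5: Gupta vs Ivanov — 12–3, Gupta advances.
Gupta survives the agenda.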